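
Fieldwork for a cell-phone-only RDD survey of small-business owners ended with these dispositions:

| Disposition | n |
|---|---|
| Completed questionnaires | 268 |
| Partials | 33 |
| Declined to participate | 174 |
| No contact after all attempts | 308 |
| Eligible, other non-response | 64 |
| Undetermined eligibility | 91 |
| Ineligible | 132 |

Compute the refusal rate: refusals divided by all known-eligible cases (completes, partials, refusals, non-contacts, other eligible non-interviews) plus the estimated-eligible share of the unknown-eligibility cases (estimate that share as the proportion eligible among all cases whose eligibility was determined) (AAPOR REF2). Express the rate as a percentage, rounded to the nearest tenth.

Top: 174
Eligible (known): 268 + 33 + 174 + 308 + 64 = 847
e = 847 / (847 + 132) = 847 / 979 = 0.8652
Eligible share of unknowns: 0.8652 × 91 = 78.73
Denominator: 847 + 78.73 = 925.73
REF2 = 174 / 925.73 = 0.1880

18.8%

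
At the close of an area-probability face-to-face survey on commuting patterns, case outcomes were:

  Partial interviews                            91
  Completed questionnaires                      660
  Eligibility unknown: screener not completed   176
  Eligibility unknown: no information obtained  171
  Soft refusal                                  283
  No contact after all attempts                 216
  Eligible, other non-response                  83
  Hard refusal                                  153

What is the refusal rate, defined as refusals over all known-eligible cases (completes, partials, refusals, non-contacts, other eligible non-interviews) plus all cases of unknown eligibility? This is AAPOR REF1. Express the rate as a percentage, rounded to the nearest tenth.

Refused = 153 + 283 = 436
Unknown eligibility = 176 + 171 = 347
Top = 436
Denominator = 660 + 91 + 436 + 216 + 83 + 347 = 1833
REF1 = 436 / 1833 = 0.2379

23.8%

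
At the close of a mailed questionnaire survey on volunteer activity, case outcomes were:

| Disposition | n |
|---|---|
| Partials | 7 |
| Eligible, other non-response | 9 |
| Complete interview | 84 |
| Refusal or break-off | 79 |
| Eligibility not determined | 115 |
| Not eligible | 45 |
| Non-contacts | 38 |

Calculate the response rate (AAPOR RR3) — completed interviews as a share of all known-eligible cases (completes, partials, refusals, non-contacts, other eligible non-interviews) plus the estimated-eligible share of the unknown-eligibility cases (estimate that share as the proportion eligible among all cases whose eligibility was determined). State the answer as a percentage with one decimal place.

Numerator = 84
Known eligible = 84 + 7 + 79 + 38 + 9 = 217
e = 217 / (217 + 45) = 217 / 262 = 0.8282
Eligible share of unknowns = 0.8282 × 115 = 95.24
Denom = 217 + 95.24 = 312.24
RR3 = 84 / 312.24 = 0.2690

26.9%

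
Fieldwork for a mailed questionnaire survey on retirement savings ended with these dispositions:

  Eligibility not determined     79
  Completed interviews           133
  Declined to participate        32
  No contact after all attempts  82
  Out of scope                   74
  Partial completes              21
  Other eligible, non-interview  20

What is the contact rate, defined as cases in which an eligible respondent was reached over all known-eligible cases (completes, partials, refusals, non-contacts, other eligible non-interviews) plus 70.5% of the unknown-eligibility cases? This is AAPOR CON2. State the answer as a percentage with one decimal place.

59.9%

Numerator → 133 + 21 + 32 + 20 = 206
Known eligible → 133 + 21 + 32 + 82 + 20 = 288
Eligible share of unknowns → 0.7050 × 79 = 55.70
Denom → 288 + 55.70 = 343.70
CON2 = 206 / 343.70 = 0.5994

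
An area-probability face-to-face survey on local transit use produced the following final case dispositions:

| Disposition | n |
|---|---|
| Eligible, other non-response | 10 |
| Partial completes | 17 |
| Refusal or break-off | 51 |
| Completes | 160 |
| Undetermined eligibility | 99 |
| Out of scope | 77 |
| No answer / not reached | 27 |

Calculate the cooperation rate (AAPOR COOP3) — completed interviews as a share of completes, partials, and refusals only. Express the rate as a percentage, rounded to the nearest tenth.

Num = 160
Denom = 160 + 17 + 51 = 228
COOP3 = 160 / 228 = 0.7018

70.2%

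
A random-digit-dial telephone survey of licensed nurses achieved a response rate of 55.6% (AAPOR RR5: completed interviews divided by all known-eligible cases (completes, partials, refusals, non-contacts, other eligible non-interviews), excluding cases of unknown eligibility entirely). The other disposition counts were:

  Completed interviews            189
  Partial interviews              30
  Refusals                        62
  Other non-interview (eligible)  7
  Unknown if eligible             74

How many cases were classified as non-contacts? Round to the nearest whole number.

52

RR5 = 189 / D = 0.556
D = 189 / 0.556 = 339.9
Other denominator terms total 288
non-contacts = 339.9 − 288 ≈ 52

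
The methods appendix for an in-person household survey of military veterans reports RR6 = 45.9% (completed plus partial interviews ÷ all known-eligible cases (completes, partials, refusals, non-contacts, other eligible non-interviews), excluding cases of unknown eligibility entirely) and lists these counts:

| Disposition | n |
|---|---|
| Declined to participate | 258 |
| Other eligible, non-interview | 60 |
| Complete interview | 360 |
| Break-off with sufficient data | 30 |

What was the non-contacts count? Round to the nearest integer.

Numerator: 360 + 30 = 390
RR6 = 390 / D = 0.459
D = 390 / 0.459 = 849.7
Rest of base = 708
non-contacts = 849.7 − 708 ≈ 142

142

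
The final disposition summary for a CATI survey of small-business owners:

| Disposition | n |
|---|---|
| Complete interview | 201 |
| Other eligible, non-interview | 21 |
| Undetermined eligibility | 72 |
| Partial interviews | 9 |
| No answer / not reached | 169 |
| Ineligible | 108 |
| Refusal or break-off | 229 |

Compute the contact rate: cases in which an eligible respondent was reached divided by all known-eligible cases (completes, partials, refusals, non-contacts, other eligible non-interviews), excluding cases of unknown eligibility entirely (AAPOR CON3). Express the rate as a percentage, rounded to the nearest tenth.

Top = 201 + 9 + 229 + 21 = 460
Denominator = 201 + 9 + 229 + 169 + 21 = 629
CON3 = 460 / 629 = 0.7313

73.1%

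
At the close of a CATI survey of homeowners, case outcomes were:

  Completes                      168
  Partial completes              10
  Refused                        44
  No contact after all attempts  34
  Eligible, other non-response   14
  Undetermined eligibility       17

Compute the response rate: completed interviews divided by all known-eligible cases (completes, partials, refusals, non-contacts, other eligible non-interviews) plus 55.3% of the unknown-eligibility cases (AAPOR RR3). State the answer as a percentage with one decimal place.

60.1%

Numerator: 168
Known eligible: 168 + 10 + 44 + 34 + 14 = 270
Eligible share of unknowns: 0.5530 × 17 = 9.40
Denominator: 270 + 9.40 = 279.40
RR3 = 168 / 279.40 = 0.6013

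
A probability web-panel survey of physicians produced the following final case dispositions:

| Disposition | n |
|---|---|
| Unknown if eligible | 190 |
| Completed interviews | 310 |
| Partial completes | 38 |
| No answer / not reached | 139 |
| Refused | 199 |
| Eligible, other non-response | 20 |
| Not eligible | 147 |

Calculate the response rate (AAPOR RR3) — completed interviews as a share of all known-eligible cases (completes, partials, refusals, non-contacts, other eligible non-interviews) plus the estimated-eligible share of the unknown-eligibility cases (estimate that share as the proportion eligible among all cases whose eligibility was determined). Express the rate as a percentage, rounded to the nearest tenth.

Num = 310
Eligible (known) = 310 + 38 + 199 + 139 + 20 = 706
e = 706 / (706 + 147) = 706 / 853 = 0.8277
e × U = 0.8277 × 190 = 157.26
Base = 706 + 157.26 = 863.26
RR3 = 310 / 863.26 = 0.3591

35.9%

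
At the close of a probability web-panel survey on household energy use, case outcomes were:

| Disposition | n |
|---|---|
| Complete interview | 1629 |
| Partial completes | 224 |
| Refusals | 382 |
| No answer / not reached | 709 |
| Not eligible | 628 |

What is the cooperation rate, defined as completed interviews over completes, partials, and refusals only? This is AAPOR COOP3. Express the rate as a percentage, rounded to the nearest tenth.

72.9%

Top = 1629
Base = 1629 + 224 + 382 = 2235
COOP3 = 1629 / 2235 = 0.7289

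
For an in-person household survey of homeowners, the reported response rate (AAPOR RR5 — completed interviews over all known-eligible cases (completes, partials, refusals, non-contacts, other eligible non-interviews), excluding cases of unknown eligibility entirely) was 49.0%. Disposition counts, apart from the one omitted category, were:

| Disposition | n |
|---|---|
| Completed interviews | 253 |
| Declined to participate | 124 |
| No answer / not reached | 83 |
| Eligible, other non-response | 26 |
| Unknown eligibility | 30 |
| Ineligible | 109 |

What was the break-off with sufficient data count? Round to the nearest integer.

30

RR5 = 253 / D = 0.490
D = 253 / 0.490 = 516.3
Rest of base = 486
break-off with sufficient data = 516.3 − 486 ≈ 30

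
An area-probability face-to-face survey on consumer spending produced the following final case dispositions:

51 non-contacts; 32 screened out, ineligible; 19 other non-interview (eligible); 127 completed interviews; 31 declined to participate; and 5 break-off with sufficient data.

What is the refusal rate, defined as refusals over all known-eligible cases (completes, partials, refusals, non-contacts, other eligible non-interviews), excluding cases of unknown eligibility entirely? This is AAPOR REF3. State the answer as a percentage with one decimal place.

13.3%

Top → 31
Denom → 127 + 5 + 31 + 51 + 19 = 233
REF3 = 31 / 233 = 0.1330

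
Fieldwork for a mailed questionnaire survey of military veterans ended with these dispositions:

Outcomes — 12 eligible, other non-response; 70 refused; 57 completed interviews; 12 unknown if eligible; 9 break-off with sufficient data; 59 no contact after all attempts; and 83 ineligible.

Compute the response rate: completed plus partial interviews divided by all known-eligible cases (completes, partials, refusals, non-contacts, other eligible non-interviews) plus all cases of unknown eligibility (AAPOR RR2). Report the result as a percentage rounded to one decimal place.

Numerator = 57 + 9 = 66
Denom = 57 + 9 + 70 + 59 + 12 + 12 = 219
RR2 = 66 / 219 = 0.3014

30.1%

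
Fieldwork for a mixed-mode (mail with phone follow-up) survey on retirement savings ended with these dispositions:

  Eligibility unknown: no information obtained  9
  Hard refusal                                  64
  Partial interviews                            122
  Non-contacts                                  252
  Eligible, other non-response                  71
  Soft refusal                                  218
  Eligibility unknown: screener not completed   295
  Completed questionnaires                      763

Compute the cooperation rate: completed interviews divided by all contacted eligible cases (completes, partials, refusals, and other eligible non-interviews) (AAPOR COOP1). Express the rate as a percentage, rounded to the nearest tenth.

Declined to participate = 64 + 218 = 282
Undetermined eligibility = 295 + 9 = 304
Num: 763
Denominator: 763 + 122 + 282 + 71 = 1238
COOP1 = 763 / 1238 = 0.6163

61.6%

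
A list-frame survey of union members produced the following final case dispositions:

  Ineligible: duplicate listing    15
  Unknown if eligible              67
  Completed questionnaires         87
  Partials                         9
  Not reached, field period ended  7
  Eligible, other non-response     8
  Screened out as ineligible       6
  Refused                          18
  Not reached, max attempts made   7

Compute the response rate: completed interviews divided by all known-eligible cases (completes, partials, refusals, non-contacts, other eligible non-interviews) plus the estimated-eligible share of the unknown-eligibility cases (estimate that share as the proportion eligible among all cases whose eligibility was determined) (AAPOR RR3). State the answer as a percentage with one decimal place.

No answer / not reached = 7 + 7 = 14
Screened out, ineligible = 6 + 15 = 21
Num = 87
Eligible (known) = 87 + 9 + 18 + 14 + 8 = 136
e = 136 / (136 + 21) = 136 / 157 = 0.8662
Eligible share of unknowns = 0.8662 × 67 = 58.04
Base = 136 + 58.04 = 194.04
RR3 = 87 / 194.04 = 0.4484

44.8%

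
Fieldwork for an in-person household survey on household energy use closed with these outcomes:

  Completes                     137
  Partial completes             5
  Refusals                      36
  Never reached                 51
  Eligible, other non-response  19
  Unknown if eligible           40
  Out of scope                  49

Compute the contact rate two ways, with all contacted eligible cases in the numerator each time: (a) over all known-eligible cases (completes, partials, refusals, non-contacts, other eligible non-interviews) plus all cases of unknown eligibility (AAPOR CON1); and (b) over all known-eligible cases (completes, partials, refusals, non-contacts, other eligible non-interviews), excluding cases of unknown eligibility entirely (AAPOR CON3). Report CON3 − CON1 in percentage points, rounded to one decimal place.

11.0

Top = 137 + 5 + 36 + 19 = 197
Denominator = 137 + 5 + 36 + 51 + 19 + 40 = 288
CON1 = 197 / 288 = 0.6840
Denominator = 137 + 5 + 36 + 51 + 19 = 248
CON3 = 197 / 248 = 0.7944
Difference = 79.44 − 68.40 = 11.04 percentage points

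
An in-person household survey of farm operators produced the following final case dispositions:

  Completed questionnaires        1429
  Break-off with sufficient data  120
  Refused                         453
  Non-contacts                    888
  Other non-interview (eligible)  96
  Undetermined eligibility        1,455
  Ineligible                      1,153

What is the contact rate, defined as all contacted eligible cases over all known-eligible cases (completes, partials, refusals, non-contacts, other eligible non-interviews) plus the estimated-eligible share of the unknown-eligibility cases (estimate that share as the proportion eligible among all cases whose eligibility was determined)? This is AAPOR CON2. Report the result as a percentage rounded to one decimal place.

Numerator = 1429 + 120 + 453 + 96 = 2098
Eligible (known) = 1429 + 120 + 453 + 888 + 96 = 2986
e = 2986 / (2986 + 1153) = 2986 / 4139 = 0.7214
Eligible share of unknowns = 0.7214 × 1455 = 1049.64
Base = 2986 + 1049.64 = 4035.64
CON2 = 2098 / 4035.64 = 0.5199

52.0%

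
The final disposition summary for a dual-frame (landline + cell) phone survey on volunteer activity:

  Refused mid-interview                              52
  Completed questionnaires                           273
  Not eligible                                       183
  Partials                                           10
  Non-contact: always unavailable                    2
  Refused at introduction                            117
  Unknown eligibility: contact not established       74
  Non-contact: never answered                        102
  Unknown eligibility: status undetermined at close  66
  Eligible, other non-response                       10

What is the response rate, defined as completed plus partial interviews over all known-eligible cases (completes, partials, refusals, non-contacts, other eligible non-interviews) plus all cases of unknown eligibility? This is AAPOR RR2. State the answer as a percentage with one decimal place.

Refusal or break-off = 117 + 52 = 169
No answer / not reached = 102 + 2 = 104
Eligibility not determined = 74 + 66 = 140
Num: 273 + 10 = 283
Denom: 273 + 10 + 169 + 104 + 10 + 140 = 706
RR2 = 283 / 706 = 0.4008

40.1%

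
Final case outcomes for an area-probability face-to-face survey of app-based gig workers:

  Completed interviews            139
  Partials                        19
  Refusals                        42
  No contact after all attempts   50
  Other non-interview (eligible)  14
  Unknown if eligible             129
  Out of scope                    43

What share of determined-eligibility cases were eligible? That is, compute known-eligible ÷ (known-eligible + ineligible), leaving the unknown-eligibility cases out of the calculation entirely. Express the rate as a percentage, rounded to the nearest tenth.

Known eligible = 139 + 19 + 42 + 50 + 14 = 264
e = 264 / (264 + 43) = 264 / 307 = 0.8599

86.0%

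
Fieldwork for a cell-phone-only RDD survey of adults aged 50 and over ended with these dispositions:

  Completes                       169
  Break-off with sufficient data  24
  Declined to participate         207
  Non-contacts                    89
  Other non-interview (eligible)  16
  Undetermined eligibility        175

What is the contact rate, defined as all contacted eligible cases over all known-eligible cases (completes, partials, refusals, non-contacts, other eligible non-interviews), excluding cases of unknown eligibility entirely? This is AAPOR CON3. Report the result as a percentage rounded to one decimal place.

82.4%

Num: 169 + 24 + 207 + 16 = 416
Denom: 169 + 24 + 207 + 89 + 16 = 505
CON3 = 416 / 505 = 0.8238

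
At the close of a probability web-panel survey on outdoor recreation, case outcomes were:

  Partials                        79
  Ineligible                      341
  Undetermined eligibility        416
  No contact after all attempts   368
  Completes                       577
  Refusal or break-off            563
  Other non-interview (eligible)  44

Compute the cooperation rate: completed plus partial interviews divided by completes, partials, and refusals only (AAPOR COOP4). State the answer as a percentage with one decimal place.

Num: 577 + 79 = 656
Denominator: 577 + 79 + 563 = 1219
COOP4 = 656 / 1219 = 0.5381

53.8%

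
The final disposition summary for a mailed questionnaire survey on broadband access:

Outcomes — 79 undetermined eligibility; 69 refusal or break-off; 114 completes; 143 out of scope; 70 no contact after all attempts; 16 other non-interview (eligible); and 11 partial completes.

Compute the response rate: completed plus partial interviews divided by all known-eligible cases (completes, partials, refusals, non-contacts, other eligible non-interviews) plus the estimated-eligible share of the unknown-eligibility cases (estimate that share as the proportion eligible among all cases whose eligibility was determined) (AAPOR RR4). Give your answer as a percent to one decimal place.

Top = 114 + 11 = 125
Eligible (known) = 114 + 11 + 69 + 70 + 16 = 280
e = 280 / (280 + 143) = 280 / 423 = 0.6619
e × U = 0.6619 × 79 = 52.29
Denominator = 280 + 52.29 = 332.29
RR4 = 125 / 332.29 = 0.3762

37.6%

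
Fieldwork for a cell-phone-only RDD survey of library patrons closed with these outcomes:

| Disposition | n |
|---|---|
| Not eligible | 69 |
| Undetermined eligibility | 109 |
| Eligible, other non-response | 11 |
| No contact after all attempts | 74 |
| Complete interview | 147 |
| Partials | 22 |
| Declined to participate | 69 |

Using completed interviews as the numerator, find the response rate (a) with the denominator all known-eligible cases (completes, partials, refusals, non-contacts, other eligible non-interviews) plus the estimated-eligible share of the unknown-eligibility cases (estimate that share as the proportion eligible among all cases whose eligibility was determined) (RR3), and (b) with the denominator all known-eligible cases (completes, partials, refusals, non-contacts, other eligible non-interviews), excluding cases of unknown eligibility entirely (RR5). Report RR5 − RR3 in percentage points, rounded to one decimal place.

Numerator → 147
Determined eligible → 147 + 22 + 69 + 74 + 11 = 323
e = 323 / (323 + 69) = 323 / 392 = 0.8240
Estimated eligible among unknowns → 0.8240 × 109 = 89.82
Denominator → 323 + 89.82 = 412.82
RR3 = 147 / 412.82 = 0.3561
Denominator → 147 + 22 + 69 + 74 + 11 = 323
RR5 = 147 / 323 = 0.4551
Difference = 45.51 − 35.61 = 9.90 percentage points

9.9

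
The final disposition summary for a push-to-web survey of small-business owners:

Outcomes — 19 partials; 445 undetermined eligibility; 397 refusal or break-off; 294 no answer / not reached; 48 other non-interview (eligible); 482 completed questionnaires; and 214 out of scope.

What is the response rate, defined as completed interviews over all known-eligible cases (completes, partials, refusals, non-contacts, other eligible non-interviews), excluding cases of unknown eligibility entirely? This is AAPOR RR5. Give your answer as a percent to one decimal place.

38.9%

Numerator = 482
Denom = 482 + 19 + 397 + 294 + 48 = 1240
RR5 = 482 / 1240 = 0.3887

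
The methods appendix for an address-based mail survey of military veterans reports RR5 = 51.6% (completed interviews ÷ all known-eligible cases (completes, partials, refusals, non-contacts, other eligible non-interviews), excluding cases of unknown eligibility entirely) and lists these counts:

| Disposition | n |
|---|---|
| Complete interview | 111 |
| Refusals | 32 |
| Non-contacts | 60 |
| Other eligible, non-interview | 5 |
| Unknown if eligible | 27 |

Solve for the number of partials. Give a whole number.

7

RR5 = 111 / D = 0.516
D = 111 / 0.516 = 215.1
Other denominator terms total 208
partials = 215.1 − 208 ≈ 7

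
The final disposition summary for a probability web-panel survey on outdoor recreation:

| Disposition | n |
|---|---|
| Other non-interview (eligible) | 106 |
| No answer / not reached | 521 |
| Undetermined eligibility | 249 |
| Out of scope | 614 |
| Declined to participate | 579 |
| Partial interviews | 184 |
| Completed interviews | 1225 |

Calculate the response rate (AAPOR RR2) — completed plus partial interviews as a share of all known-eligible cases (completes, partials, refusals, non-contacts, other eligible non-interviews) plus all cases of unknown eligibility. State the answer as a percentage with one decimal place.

49.2%

Numerator: 1225 + 184 = 1409
Base: 1225 + 184 + 579 + 521 + 106 + 249 = 2864
RR2 = 1409 / 2864 = 0.4920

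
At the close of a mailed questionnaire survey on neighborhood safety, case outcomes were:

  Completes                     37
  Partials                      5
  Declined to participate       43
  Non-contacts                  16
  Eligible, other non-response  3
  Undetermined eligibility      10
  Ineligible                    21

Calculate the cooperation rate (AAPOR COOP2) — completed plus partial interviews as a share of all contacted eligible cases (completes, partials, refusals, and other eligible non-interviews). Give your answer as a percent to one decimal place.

47.7%

Top: 37 + 5 = 42
Denominator: 37 + 5 + 43 + 3 = 88
COOP2 = 42 / 88 = 0.4773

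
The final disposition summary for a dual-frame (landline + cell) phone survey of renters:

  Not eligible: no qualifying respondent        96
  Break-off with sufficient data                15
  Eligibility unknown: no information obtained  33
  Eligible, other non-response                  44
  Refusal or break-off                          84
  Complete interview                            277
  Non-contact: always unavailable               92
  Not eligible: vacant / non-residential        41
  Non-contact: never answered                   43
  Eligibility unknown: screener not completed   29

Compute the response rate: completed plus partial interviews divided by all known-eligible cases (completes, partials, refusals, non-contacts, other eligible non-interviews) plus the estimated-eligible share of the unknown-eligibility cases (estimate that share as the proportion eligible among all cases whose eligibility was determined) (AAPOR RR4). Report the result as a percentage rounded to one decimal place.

Never reached = 43 + 92 = 135
Unknown if eligible = 29 + 33 = 62
Not eligible = 96 + 41 = 137
Num = 277 + 15 = 292
Determined eligible = 277 + 15 + 84 + 135 + 44 = 555
e = 555 / (555 + 137) = 555 / 692 = 0.8020
Eligible share of unknowns = 0.8020 × 62 = 49.72
Base = 555 + 49.72 = 604.72
RR4 = 292 / 604.72 = 0.4829

48.3%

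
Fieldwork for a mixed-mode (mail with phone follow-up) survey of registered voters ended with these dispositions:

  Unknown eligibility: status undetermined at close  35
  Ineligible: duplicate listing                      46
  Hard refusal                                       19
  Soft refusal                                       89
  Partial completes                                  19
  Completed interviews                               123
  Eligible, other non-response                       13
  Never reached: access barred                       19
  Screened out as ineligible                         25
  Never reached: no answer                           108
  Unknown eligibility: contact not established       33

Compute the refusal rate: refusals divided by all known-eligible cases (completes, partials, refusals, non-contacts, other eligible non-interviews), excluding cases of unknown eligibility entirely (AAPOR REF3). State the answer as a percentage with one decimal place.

Refused = 19 + 89 = 108
Non-contacts = 108 + 19 = 127
Undetermined eligibility = 33 + 35 = 68
Not eligible = 25 + 46 = 71
Num → 108
Base → 123 + 19 + 108 + 127 + 13 = 390
REF3 = 108 / 390 = 0.2769

27.7%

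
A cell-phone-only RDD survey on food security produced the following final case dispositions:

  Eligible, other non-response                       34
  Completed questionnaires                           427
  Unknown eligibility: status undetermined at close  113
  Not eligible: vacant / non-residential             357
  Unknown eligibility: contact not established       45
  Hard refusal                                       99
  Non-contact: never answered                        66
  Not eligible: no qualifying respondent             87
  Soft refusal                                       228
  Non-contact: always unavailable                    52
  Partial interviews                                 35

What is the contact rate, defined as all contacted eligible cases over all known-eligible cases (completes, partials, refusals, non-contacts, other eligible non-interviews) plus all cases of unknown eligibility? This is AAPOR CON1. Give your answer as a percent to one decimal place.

74.9%

Refusals = 99 + 228 = 327
Non-contacts = 66 + 52 = 118
Unknown if eligible = 45 + 113 = 158
Ineligible = 87 + 357 = 444
Numerator = 427 + 35 + 327 + 34 = 823
Denominator = 427 + 35 + 327 + 118 + 34 + 158 = 1099
CON1 = 823 / 1099 = 0.7489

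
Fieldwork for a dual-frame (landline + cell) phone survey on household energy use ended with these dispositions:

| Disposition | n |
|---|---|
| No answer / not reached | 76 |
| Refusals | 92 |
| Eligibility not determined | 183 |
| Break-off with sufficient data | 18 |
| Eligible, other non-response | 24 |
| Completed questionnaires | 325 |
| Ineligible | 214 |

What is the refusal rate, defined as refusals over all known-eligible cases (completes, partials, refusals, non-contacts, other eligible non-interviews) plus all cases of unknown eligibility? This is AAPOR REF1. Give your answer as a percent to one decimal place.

Top: 92
Denominator: 325 + 18 + 92 + 76 + 24 + 183 = 718
REF1 = 92 / 718 = 0.1281

12.8%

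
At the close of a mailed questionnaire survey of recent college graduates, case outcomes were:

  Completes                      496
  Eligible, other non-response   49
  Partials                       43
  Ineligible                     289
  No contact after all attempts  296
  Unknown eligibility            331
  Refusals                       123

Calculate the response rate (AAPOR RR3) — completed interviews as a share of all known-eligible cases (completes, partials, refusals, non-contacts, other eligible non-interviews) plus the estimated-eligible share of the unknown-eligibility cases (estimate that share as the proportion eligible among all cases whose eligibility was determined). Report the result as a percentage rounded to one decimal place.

39.2%

Numerator = 496
Known eligible = 496 + 43 + 123 + 296 + 49 = 1007
e = 1007 / (1007 + 289) = 1007 / 1296 = 0.7770
Estimated eligible among unknowns = 0.7770 × 331 = 257.19
Denominator = 1007 + 257.19 = 1264.19
RR3 = 496 / 1264.19 = 0.3923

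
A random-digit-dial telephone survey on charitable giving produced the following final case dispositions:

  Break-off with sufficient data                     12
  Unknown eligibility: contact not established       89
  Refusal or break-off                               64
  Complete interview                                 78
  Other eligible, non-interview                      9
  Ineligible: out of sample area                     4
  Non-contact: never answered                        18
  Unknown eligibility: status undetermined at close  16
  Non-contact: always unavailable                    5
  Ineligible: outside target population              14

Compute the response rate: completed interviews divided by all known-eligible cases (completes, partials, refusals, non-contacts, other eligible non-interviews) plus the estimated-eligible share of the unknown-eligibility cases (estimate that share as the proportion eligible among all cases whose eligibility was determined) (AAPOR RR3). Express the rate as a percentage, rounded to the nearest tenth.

No contact after all attempts = 18 + 5 = 23
Unknown if eligible = 89 + 16 = 105
Screened out, ineligible = 14 + 4 = 18
Numerator: 78
Eligible (known): 78 + 12 + 64 + 23 + 9 = 186
e = 186 / (186 + 18) = 186 / 204 = 0.9118
e × U: 0.9118 × 105 = 95.74
Denom: 186 + 95.74 = 281.74
RR3 = 78 / 281.74 = 0.2769

27.7%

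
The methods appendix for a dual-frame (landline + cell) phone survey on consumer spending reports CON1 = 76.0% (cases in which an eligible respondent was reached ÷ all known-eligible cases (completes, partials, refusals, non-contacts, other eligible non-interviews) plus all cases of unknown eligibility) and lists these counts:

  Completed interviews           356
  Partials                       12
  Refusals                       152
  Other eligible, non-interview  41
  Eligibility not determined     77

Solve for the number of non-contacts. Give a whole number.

Num = 356 + 12 + 152 + 41 = 561
CON1 = 561 / D = 0.760
D = 561 / 0.760 = 738.2
Rest of base = 638
non-contacts = 738.2 − 638 ≈ 100

100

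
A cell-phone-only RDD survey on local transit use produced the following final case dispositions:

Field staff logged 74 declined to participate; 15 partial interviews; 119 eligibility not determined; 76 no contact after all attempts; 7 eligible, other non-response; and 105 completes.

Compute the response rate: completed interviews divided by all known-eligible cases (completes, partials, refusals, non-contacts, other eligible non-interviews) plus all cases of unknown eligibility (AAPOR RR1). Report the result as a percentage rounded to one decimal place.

26.5%

Top = 105
Denominator = 105 + 15 + 74 + 76 + 7 + 119 = 396
RR1 = 105 / 396 = 0.2652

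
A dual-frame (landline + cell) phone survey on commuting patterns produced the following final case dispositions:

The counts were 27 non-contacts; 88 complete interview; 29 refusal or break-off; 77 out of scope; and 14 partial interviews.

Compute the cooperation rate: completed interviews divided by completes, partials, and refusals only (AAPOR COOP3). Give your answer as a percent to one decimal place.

67.2%

Numerator: 88
Denominator: 88 + 14 + 29 = 131
COOP3 = 88 / 131 = 0.6718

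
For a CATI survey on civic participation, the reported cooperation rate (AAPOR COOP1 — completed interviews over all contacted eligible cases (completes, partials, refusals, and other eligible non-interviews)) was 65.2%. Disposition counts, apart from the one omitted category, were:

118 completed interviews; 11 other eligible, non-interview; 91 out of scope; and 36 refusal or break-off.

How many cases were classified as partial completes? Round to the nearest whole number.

16

COOP1 = 118 / D = 0.652
D = 118 / 0.652 = 181.0
Other denominator terms total 165
partial completes = 181.0 − 165 ≈ 16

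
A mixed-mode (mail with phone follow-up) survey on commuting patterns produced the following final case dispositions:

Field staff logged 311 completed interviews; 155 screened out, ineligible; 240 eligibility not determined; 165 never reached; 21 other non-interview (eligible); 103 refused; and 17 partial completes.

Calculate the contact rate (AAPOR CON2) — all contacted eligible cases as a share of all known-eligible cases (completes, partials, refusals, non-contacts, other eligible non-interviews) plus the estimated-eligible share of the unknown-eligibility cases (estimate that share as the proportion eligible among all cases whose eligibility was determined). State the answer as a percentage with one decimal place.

Top = 311 + 17 + 103 + 21 = 452
Known eligible = 311 + 17 + 103 + 165 + 21 = 617
e = 617 / (617 + 155) = 617 / 772 = 0.7992
Estimated eligible among unknowns = 0.7992 × 240 = 191.81
Denominator = 617 + 191.81 = 808.81
CON2 = 452 / 808.81 = 0.5588

55.9%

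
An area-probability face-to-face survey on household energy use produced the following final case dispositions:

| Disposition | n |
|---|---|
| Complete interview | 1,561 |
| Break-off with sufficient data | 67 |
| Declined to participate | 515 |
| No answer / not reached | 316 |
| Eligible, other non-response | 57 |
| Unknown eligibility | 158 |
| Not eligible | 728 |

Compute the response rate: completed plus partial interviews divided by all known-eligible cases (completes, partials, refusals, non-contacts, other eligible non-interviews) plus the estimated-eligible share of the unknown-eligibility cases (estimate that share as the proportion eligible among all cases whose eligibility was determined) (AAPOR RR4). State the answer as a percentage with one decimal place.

61.7%

Top → 1561 + 67 = 1628
Determined eligible → 1561 + 67 + 515 + 316 + 57 = 2516
e = 2516 / (2516 + 728) = 2516 / 3244 = 0.7756
Estimated eligible among unknowns → 0.7756 × 158 = 122.54
Base → 2516 + 122.54 = 2638.54
RR4 = 1628 / 2638.54 = 0.6170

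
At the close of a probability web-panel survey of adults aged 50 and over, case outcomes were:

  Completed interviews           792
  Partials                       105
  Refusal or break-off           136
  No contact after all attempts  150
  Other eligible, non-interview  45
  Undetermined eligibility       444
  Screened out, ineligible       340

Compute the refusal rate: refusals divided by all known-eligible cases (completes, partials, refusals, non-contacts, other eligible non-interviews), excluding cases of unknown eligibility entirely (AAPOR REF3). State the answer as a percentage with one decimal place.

11.1%

Num = 136
Base = 792 + 105 + 136 + 150 + 45 = 1228
REF3 = 136 / 1228 = 0.1107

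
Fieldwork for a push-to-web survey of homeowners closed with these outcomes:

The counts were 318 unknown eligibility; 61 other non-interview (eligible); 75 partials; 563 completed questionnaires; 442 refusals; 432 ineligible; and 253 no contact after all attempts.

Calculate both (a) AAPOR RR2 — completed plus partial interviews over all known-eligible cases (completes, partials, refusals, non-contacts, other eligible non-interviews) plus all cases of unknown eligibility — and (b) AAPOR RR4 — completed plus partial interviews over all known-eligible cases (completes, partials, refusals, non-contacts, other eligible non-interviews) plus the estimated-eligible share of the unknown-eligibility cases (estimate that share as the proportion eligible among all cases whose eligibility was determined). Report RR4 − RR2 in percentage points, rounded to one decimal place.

1.7

Top → 563 + 75 = 638
Base → 563 + 75 + 442 + 253 + 61 + 318 = 1712
RR2 = 638 / 1712 = 0.3727
Known eligible → 563 + 75 + 442 + 253 + 61 = 1394
e = 1394 / (1394 + 432) = 1394 / 1826 = 0.7634
Estimated eligible among unknowns → 0.7634 × 318 = 242.76
Base → 1394 + 242.76 = 1636.76
RR4 = 638 / 1636.76 = 0.3898
Difference = 38.98 − 37.27 = 1.71 percentage points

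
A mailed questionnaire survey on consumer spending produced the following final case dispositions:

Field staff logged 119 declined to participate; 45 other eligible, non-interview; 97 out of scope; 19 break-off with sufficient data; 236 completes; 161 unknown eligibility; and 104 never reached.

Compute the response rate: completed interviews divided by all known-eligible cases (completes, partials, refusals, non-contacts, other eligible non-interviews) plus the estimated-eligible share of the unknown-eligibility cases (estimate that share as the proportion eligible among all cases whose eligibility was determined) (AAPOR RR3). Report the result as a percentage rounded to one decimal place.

Num → 236
Known eligible → 236 + 19 + 119 + 104 + 45 = 523
e = 523 / (523 + 97) = 523 / 620 = 0.8435
Eligible share of unknowns → 0.8435 × 161 = 135.80
Base → 523 + 135.80 = 658.80
RR3 = 236 / 658.80 = 0.3582

35.8%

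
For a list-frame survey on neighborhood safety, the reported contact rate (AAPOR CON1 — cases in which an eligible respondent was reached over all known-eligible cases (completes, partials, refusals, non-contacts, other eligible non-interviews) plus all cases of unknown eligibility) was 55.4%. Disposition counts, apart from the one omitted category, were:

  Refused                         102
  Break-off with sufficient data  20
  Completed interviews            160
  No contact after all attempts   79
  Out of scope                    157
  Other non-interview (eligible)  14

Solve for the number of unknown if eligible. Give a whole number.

Num → 160 + 20 + 102 + 14 = 296
CON1 = 296 / D = 0.554
D = 296 / 0.554 = 534.3
Remaining denominator categories sum to 375
unknown if eligible = 534.3 − 375 ≈ 159

159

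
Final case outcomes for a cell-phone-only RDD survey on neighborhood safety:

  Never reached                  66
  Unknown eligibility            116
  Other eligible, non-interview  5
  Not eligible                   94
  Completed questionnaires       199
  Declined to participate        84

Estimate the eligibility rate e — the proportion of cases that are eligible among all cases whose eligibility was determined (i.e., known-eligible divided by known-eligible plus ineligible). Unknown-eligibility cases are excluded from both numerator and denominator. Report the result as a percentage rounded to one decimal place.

Known eligible → 199 + 84 + 66 + 5 = 354
e = 354 / (354 + 94) = 354 / 448 = 0.7902

79.0%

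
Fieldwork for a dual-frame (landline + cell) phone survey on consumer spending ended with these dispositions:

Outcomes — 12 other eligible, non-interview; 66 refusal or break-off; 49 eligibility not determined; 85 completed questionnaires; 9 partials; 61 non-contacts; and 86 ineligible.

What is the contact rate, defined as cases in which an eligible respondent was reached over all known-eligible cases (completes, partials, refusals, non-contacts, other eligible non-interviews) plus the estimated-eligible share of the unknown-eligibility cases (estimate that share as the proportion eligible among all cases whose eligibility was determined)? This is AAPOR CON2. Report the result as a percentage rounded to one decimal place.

Numerator → 85 + 9 + 66 + 12 = 172
Determined eligible → 85 + 9 + 66 + 61 + 12 = 233
e = 233 / (233 + 86) = 233 / 319 = 0.7304
Estimated eligible among unknowns → 0.7304 × 49 = 35.79
Denominator → 233 + 35.79 = 268.79
CON2 = 172 / 268.79 = 0.6399

64.0%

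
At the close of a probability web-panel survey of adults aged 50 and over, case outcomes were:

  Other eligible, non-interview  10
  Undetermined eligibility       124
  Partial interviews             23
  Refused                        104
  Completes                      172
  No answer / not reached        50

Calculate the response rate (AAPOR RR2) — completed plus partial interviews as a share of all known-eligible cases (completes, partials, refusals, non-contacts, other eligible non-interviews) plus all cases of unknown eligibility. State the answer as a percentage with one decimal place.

40.4%

Num → 172 + 23 = 195
Base → 172 + 23 + 104 + 50 + 10 + 124 = 483
RR2 = 195 / 483 = 0.4037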